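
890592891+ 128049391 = 1018642282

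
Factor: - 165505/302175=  - 3^ (-2)*5^(-1)*17^( - 1 ) *419^1 = -  419/765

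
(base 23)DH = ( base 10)316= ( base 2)100111100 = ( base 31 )A6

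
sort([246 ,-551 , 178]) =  [  -  551, 178, 246] 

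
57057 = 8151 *7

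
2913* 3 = 8739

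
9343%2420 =2083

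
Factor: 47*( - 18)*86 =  - 2^2*3^2*43^1*47^1 = -72756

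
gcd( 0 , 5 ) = 5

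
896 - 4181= -3285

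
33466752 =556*60192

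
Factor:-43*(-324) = 13932 =2^2*3^4*43^1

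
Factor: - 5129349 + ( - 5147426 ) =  - 10276775 = - 5^2* 411071^1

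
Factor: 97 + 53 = 2^1 * 3^1*5^2 = 150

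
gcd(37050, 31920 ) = 570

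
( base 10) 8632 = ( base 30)9hm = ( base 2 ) 10000110111000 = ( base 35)71M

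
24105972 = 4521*5332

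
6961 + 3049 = 10010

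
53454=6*8909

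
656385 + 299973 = 956358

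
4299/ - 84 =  - 52 + 23/28 = - 51.18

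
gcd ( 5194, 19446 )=14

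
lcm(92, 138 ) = 276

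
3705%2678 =1027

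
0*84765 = 0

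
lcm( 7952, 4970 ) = 39760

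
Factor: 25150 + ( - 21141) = 4009 = 19^1*211^1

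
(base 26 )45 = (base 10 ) 109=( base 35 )34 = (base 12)91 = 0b1101101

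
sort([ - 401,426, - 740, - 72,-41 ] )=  [ - 740, - 401,-72,  -  41,426]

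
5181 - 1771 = 3410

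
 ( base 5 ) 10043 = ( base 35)ii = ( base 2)1010001000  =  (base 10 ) 648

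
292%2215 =292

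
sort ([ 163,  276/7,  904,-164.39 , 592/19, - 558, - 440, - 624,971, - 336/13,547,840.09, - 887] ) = [ - 887, - 624, - 558, - 440 , - 164.39,-336/13, 592/19,  276/7,  163,547, 840.09,904, 971 ] 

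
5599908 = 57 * 98244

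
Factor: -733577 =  - 13^1  *  73^1* 773^1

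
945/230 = 4+5/46 = 4.11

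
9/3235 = 9/3235 = 0.00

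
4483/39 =114+37/39 = 114.95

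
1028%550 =478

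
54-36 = 18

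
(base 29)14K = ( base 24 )1gh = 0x3D1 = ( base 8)1721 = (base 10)977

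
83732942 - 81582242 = 2150700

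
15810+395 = 16205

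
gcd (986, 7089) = 17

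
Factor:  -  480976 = - 2^4*23^1*1307^1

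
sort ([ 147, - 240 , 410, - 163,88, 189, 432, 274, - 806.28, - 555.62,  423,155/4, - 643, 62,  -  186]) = [ -806.28,-643, - 555.62,-240, -186, - 163, 155/4, 62,88,147, 189, 274, 410, 423, 432]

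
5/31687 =5/31687 = 0.00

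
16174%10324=5850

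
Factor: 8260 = 2^2 * 5^1*7^1*59^1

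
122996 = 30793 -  - 92203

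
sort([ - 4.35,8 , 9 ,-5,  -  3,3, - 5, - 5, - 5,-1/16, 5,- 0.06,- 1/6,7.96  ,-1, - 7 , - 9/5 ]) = [-7, - 5 ,  -  5, - 5, - 5,-4.35,-3, - 9/5 ,-1,- 1/6,-1/16, -0.06,3, 5,7.96, 8, 9]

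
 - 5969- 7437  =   - 13406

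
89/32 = 89/32  =  2.78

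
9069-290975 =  - 281906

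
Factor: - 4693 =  - 13^1*19^2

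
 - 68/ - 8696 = 17/2174 = 0.01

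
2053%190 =153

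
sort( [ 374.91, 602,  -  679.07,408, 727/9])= [ - 679.07, 727/9,374.91  ,  408,  602] 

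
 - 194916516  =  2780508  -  197697024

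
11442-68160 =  - 56718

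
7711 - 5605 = 2106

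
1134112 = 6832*166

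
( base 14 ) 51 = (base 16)47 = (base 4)1013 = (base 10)71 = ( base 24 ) 2n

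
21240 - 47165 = -25925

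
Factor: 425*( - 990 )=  - 2^1 * 3^2*5^3*11^1*17^1 = - 420750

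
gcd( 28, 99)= 1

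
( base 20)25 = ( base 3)1200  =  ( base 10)45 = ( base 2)101101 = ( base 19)27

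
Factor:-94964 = -2^2*23741^1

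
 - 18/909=-2/101 =-0.02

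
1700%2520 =1700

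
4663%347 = 152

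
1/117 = 1/117 = 0.01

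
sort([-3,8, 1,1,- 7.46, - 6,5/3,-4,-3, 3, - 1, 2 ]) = [ - 7.46, - 6, - 4, - 3, - 3,  -  1, 1, 1, 5/3,2,  3,8 ]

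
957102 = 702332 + 254770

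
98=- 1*(-98 )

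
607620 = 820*741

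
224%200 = 24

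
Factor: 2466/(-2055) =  - 6/5  =  - 2^1*3^1*5^( - 1 ) 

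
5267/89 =59 + 16/89 = 59.18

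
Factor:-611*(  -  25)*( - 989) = - 15106975 = -5^2 * 13^1*23^1*43^1 * 47^1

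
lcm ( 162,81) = 162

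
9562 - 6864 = 2698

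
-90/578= - 45/289 = - 0.16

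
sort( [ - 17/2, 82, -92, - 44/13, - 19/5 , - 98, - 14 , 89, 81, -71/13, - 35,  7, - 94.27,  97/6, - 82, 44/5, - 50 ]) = [ - 98,-94.27, - 92, - 82 ,-50,  -  35, - 14,  -  17/2, - 71/13,-19/5, - 44/13,7,44/5, 97/6 , 81, 82,89 ]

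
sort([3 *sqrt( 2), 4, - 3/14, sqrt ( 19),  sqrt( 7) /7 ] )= [ - 3/14, sqrt(7)/7, 4, 3*sqrt (2 ), sqrt( 19) ]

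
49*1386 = 67914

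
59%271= 59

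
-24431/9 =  - 2715 + 4/9 = -  2714.56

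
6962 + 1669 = 8631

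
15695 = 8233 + 7462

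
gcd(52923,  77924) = 23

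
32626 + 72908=105534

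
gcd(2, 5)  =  1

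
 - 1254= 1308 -2562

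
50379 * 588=29622852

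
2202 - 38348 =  - 36146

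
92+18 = 110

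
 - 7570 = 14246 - 21816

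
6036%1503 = 24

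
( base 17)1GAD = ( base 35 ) 7wp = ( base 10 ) 9720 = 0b10010111111000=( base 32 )9FO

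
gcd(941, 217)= 1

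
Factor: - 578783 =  - 151^1*3833^1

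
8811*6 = 52866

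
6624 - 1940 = 4684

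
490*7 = 3430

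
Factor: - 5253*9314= - 48926442=-  2^1*3^1*17^1*103^1*4657^1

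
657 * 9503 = 6243471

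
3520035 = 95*37053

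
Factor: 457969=157^1  *2917^1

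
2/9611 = 2/9611 = 0.00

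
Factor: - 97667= - 101^1*967^1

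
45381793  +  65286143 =110667936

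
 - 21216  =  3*(-7072 ) 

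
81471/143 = 569+8/11 = 569.73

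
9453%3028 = 369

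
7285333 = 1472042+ 5813291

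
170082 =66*2577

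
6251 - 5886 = 365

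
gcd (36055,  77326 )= 1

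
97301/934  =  97301/934  =  104.18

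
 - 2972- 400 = - 3372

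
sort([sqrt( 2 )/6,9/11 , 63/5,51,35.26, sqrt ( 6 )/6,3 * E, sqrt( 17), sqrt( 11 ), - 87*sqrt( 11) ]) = [ - 87*sqrt(11),sqrt(2)/6, sqrt( 6 )/6 , 9/11,  sqrt( 11), sqrt ( 17), 3*E , 63/5,35.26 , 51 ]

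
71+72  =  143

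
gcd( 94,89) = 1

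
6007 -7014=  - 1007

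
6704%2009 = 677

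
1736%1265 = 471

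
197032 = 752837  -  555805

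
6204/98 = 63+15/49 = 63.31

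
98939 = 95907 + 3032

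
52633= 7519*7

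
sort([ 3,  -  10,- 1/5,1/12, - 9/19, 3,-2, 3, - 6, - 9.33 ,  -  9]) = [ - 10,-9.33,- 9 , - 6, - 2 , - 9/19, - 1/5,1/12,  3, 3,3 ]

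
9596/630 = 15+ 73/315 = 15.23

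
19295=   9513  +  9782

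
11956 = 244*49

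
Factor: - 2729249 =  - 23^1*107^1* 1109^1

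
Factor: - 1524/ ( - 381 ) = 4 = 2^2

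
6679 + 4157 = 10836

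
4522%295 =97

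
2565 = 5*513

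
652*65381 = 42628412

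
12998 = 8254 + 4744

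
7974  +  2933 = 10907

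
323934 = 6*53989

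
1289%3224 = 1289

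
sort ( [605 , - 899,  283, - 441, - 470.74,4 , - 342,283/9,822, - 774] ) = [ - 899, - 774,-470.74, - 441, - 342,4,  283/9, 283 , 605,822 ]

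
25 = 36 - 11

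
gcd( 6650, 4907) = 7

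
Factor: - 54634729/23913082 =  - 2^(-1 )*23^1*131^1*1213^( - 1 )*9857^( - 1) *18133^1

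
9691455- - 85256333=94947788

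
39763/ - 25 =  - 1591 + 12/25 = -1590.52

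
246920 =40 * 6173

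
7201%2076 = 973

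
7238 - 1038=6200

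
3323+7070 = 10393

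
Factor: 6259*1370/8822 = 5^1*137^1*401^( - 1)*569^1 = 389765/401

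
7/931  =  1/133 = 0.01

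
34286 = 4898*7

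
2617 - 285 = 2332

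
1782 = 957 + 825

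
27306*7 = 191142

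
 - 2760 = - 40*69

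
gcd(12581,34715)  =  1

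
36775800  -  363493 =36412307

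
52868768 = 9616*5498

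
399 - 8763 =-8364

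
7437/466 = 7437/466=15.96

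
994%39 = 19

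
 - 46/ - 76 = 23/38 = 0.61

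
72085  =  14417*5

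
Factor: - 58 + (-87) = - 5^1*29^1 = - 145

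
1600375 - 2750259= -1149884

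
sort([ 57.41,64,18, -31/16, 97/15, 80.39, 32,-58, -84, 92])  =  [-84, - 58,  -  31/16,97/15,18,32, 57.41, 64,80.39,92]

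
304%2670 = 304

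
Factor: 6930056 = 2^3 * 7^1*47^1*2633^1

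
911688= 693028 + 218660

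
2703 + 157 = 2860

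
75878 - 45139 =30739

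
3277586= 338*9697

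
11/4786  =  11/4786 = 0.00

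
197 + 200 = 397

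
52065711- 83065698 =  - 30999987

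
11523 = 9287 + 2236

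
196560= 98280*2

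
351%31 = 10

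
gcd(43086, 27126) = 6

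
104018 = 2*52009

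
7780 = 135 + 7645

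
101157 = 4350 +96807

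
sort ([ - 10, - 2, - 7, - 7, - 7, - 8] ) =[ - 10, - 8, - 7, - 7,-7,  -  2 ] 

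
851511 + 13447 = 864958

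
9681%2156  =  1057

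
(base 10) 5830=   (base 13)2866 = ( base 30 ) 6EA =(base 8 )13306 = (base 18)hhg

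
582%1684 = 582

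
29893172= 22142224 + 7750948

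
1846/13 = 142=142.00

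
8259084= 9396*879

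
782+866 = 1648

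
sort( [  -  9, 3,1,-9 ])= [ - 9, - 9,1, 3]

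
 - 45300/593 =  - 45300/593 = -76.39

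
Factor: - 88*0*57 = 0 = 0^1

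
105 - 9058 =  - 8953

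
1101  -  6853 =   -  5752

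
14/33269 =14/33269 = 0.00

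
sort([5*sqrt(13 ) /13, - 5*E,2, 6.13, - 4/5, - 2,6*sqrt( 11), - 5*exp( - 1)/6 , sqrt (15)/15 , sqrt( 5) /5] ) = [ - 5*E, - 2, -4/5,-5*exp ( - 1 )/6,sqrt(15 ) /15,sqrt( 5 ) /5,5*sqrt( 13 )/13 , 2,  6.13,6*sqrt( 11)]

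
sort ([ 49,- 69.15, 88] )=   [ -69.15,  49, 88 ] 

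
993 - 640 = 353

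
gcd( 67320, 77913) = 99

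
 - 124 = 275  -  399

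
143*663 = 94809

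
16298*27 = 440046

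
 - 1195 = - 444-751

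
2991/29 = 103 + 4/29 = 103.14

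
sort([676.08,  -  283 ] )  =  [  -  283, 676.08 ] 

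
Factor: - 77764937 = - 77764937^1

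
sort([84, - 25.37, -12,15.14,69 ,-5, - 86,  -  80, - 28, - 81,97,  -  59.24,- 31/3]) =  [ - 86, - 81, -80,-59.24,-28, - 25.37,  -  12,  -  31/3, - 5, 15.14, 69 , 84,97] 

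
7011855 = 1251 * 5605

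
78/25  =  3+ 3/25 = 3.12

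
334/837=334/837 = 0.40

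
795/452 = 795/452  =  1.76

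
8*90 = 720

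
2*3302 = 6604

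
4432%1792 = 848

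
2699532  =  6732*401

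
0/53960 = 0 = 0.00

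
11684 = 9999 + 1685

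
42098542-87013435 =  - 44914893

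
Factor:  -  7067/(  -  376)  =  2^( - 3 )*37^1*47^( - 1 )*191^1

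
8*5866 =46928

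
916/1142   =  458/571 = 0.80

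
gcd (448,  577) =1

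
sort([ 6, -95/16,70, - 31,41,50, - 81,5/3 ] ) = [ - 81, - 31, -95/16,5/3,  6, 41, 50,70 ]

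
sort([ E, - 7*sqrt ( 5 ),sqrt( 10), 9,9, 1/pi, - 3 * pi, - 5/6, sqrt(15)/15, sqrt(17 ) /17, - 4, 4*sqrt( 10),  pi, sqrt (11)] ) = [ - 7 * sqrt (5 ), - 3*pi,-4, -5/6, sqrt( 17)/17, sqrt(  15 ) /15,  1/pi, E, pi, sqrt( 10), sqrt( 11),9, 9, 4*sqrt( 10 )]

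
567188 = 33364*17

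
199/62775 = 199/62775 =0.00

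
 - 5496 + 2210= - 3286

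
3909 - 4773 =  - 864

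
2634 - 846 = 1788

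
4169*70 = 291830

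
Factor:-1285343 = - 37^1 * 34739^1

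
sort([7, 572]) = [ 7, 572]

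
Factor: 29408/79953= 32/87 = 2^5*3^( - 1) * 29^( - 1)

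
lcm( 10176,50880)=50880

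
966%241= 2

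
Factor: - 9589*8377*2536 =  - 203709406408  =  - 2^3*43^1*223^1*317^1*8377^1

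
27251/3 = 9083  +  2/3 = 9083.67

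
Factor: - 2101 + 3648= 7^1*13^1 * 17^1  =  1547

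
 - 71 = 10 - 81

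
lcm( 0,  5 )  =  0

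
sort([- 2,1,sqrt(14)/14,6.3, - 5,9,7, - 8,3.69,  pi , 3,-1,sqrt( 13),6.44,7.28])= [ - 8, - 5,-2, - 1,sqrt(14)/14, 1, 3,pi, sqrt ( 13),3.69, 6.3,6.44,7, 7.28,9]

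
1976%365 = 151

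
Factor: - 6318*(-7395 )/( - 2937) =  - 2^1*3^5*5^1*11^ ( - 1 )*13^1*17^1*29^1*89^( - 1) = -15573870/979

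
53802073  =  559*96247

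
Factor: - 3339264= - 2^10*3^1*1087^1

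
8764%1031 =516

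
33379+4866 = 38245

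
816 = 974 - 158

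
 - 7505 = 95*( - 79 )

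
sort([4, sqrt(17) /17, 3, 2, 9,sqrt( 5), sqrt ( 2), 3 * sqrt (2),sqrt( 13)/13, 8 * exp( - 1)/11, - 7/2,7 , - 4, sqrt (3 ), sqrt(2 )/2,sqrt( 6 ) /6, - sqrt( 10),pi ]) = [ - 4, - 7/2 , - sqrt( 10) , sqrt(17 ) /17,8*exp( - 1) /11,  sqrt( 13 ) /13 , sqrt (6) /6, sqrt( 2 )/2, sqrt( 2),  sqrt( 3), 2,sqrt( 5), 3,pi, 4, 3*sqrt(2),7, 9]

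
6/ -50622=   -  1/8437=-0.00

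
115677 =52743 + 62934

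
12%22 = 12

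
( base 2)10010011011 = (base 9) 1550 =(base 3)1121200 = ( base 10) 1179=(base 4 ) 102123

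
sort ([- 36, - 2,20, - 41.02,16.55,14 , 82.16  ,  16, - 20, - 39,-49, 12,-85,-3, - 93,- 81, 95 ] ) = [ - 93,-85, - 81,  -  49,-41.02, - 39, - 36 , - 20,  -  3 , - 2,12, 14,16, 16.55,20, 82.16, 95]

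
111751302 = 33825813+77925489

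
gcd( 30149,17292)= 1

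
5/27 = 5/27= 0.19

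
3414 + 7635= 11049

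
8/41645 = 8/41645 = 0.00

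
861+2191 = 3052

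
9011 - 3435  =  5576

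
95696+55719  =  151415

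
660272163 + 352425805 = 1012697968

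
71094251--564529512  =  635623763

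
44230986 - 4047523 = 40183463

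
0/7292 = 0 = 0.00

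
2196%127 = 37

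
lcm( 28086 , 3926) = 365118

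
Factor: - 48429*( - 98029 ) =3^2 * 167^1 * 587^1 * 5381^1 = 4747446441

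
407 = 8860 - 8453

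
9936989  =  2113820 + 7823169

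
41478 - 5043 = 36435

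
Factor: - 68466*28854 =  - 1975517964 = -  2^2* 3^3*7^1*229^1*11411^1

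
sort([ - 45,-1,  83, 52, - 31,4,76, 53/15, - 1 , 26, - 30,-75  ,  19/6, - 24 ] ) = [ - 75,-45,-31, - 30,-24,-1,-1, 19/6,53/15,4, 26  ,  52, 76,83 ] 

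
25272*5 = 126360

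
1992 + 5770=7762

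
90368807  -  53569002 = 36799805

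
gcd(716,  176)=4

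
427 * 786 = 335622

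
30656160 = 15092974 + 15563186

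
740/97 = 7 + 61/97 = 7.63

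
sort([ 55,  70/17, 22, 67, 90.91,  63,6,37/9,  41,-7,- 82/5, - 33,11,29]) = [ - 33, - 82/5,  -  7 , 37/9 , 70/17, 6,11, 22, 29,  41, 55,  63, 67, 90.91]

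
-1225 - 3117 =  - 4342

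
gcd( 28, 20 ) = 4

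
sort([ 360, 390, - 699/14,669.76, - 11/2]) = [ - 699/14  , - 11/2,360,390,  669.76] 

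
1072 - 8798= - 7726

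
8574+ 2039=10613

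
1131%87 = 0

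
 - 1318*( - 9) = 11862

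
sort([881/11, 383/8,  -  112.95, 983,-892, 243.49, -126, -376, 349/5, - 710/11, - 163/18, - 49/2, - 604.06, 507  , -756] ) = [-892,-756, - 604.06, - 376,  -  126,  -  112.95, - 710/11,-49/2,-163/18  ,  383/8, 349/5, 881/11, 243.49, 507 , 983] 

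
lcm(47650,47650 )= 47650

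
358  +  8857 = 9215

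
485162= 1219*398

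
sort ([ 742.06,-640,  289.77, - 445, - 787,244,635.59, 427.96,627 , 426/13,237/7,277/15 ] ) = [ - 787, - 640,-445,277/15,426/13,237/7 , 244 , 289.77,427.96,627,635.59,742.06]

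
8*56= 448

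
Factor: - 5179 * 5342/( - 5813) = 2^1*2671^1*5179^1*5813^( - 1 ) = 27666218/5813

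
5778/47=122 + 44/47=122.94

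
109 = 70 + 39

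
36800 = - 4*( - 9200)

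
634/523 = 634/523 = 1.21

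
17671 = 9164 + 8507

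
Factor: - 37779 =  - 3^1*7^2*257^1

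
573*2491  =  1427343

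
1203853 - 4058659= -2854806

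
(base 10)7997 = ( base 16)1F3D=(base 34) 6V7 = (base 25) cjm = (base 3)101222012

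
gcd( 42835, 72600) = 5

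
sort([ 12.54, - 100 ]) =[ - 100, 12.54 ] 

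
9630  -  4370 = 5260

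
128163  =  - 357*( - 359)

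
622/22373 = 622/22373 = 0.03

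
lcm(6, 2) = 6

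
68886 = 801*86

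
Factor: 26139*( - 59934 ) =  - 2^1*3^2*7^1  *1427^1*8713^1 =- 1566614826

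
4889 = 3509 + 1380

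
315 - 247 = 68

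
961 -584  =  377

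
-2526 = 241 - 2767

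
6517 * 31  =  202027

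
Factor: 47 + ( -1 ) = 2^1* 23^1 = 46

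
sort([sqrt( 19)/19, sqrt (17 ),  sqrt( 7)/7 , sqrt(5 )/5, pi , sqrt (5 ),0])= [0  ,  sqrt(19 ) /19, sqrt( 7) /7,sqrt( 5 ) /5 , sqrt(5),pi,sqrt( 17)]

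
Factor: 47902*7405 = 354714310= 2^1*5^1 * 43^1 * 557^1*  1481^1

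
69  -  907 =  - 838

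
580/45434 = 290/22717 = 0.01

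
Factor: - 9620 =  - 2^2 * 5^1 * 13^1*37^1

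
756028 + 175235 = 931263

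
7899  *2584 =20411016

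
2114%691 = 41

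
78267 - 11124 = 67143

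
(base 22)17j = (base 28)nd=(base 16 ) 291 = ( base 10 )657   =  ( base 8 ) 1221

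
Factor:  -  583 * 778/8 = - 2^( - 2 )*11^1*53^1 * 389^1 = -226787/4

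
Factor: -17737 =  - 17737^1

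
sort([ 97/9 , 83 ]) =[ 97/9,  83] 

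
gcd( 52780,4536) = 28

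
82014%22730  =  13824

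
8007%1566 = 177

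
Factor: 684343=11^1*62213^1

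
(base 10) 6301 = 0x189D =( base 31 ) 6H8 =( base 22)D09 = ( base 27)8ha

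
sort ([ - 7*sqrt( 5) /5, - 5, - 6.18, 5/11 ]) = [ - 6.18, -5,- 7*sqrt ( 5) /5, 5/11] 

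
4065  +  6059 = 10124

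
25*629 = 15725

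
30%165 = 30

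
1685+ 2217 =3902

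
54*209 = 11286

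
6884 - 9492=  - 2608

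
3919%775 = 44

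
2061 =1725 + 336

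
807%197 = 19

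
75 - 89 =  - 14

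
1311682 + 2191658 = 3503340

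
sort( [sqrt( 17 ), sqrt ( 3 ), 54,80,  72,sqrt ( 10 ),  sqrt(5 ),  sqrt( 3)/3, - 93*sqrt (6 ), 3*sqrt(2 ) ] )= [ - 93*sqrt(6),sqrt( 3)/3  ,  sqrt(3 ),sqrt (5),  sqrt( 10 ),sqrt(17 ),3*sqrt( 2),  54, 72, 80 ]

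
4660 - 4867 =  - 207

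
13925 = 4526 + 9399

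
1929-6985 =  - 5056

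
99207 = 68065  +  31142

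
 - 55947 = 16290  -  72237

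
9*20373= 183357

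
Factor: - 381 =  - 3^1*127^1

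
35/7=5 = 5.00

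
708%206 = 90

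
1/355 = 1/355 =0.00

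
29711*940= 27928340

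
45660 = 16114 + 29546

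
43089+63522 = 106611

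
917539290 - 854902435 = 62636855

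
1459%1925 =1459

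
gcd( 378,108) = 54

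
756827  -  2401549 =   -  1644722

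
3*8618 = 25854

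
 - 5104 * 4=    - 20416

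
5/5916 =5/5916 = 0.00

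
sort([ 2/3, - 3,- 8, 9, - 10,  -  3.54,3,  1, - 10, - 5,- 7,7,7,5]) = [ -10, -10, - 8, - 7, - 5, - 3.54, - 3,  2/3,1,3,5,7,7,9]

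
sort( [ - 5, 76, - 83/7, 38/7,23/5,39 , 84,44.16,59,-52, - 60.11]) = [-60.11,-52,-83/7 ,- 5, 23/5, 38/7, 39,44.16, 59,76, 84]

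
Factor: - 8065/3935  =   - 1613/787=- 787^( - 1)*1613^1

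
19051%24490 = 19051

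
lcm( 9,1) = 9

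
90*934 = 84060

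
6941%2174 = 419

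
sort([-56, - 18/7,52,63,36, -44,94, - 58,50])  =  [ - 58, - 56, - 44 , - 18/7,36,50,52, 63,94]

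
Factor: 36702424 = 2^3*11^1*193^1*2161^1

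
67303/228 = 67303/228 =295.19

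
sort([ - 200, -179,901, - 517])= [ - 517,  -  200, - 179,901 ] 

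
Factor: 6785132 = 2^2*1696283^1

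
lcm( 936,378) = 19656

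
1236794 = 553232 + 683562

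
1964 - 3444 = -1480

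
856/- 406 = - 3 + 181/203 = -2.11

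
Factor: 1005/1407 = 5/7 = 5^1* 7^(  -  1 )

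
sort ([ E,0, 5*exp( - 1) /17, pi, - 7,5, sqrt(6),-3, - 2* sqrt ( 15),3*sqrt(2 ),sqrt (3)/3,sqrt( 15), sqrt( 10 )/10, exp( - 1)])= [-2*sqrt ( 15), - 7, - 3, 0,  5*exp( - 1) /17, sqrt (10 )/10,exp ( - 1), sqrt( 3)/3, sqrt(6), E, pi,sqrt(15 ),3*sqrt( 2), 5 ]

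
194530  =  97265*2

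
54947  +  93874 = 148821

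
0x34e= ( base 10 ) 846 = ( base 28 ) 126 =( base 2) 1101001110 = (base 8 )1516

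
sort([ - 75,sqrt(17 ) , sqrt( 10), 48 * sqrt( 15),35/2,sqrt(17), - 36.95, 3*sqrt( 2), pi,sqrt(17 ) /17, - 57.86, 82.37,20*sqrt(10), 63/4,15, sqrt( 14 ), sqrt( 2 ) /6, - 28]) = [ - 75, - 57.86, - 36.95,  -  28,sqrt( 2 ) /6, sqrt(17)/17, pi , sqrt(10), sqrt( 14 ), sqrt( 17), sqrt( 17 ),3*sqrt( 2),15  ,  63/4, 35/2, 20*sqrt( 10 ), 82.37, 48*sqrt( 15 )]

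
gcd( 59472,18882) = 18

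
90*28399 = 2555910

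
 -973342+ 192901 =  - 780441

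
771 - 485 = 286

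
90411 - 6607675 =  - 6517264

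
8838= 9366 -528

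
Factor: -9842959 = -7^1*467^1*3011^1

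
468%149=21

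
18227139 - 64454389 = - 46227250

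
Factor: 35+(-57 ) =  - 2^1*11^1 = - 22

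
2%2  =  0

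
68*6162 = 419016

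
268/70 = 134/35=3.83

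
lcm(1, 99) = 99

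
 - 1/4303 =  - 1 + 4302/4303=- 0.00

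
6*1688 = 10128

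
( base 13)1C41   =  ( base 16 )10B6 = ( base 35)3H8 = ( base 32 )45M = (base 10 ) 4278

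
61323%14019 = 5247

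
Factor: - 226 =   -  2^1*113^1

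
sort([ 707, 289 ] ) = [289, 707]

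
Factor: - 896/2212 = -2^5 * 79^(-1) = - 32/79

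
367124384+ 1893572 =369017956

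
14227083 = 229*62127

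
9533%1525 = 383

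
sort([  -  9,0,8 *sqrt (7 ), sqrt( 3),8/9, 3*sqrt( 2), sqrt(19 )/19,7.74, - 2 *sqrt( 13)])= [ - 9,-2 *sqrt(13),0,sqrt(19 ) /19,8/9,sqrt( 3 ), 3*sqrt(2), 7.74, 8*sqrt (7) ]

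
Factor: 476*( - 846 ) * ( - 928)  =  2^8*3^2 * 7^1 * 17^1*29^1 * 47^1 = 373701888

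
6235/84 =6235/84 = 74.23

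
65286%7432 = 5830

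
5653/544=5653/544 =10.39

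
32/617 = 32/617 = 0.05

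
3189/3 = 1063 =1063.00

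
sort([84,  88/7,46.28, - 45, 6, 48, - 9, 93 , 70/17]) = [  -  45, - 9, 70/17, 6, 88/7,46.28, 48, 84,93]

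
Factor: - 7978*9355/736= -2^( - 4)*5^1 * 23^( - 1 ) * 1871^1*3989^1  =  - 37317095/368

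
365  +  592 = 957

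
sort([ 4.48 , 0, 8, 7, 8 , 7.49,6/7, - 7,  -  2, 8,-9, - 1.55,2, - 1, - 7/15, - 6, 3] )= [ - 9, - 7, - 6,-2, - 1.55 , - 1, - 7/15, 0, 6/7, 2, 3, 4.48, 7,  7.49, 8, 8, 8 ]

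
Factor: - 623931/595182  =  -803/766 = - 2^(  -  1)*11^1*73^1*383^(- 1)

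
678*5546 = 3760188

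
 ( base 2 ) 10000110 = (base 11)112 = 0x86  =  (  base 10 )134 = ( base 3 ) 11222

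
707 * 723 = 511161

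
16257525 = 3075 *5287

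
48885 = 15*3259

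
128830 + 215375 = 344205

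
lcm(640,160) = 640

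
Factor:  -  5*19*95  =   - 9025= -5^2*19^2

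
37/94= 37/94 = 0.39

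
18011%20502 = 18011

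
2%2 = 0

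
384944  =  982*392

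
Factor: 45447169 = 59^1*770291^1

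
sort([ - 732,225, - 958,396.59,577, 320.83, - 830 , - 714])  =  [ - 958,-830, - 732,-714,225,320.83,396.59,577]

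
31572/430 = 15786/215 = 73.42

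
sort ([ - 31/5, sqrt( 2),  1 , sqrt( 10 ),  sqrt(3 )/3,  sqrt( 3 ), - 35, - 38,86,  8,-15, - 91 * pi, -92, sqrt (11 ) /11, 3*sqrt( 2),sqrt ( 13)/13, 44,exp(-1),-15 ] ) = [ - 91*  pi, - 92, - 38, - 35,-15, - 15,  -  31/5,sqrt( 13 ) /13,  sqrt ( 11) /11, exp(-1 ),sqrt( 3 ) /3,1 , sqrt(2), sqrt(3),  sqrt(10), 3*sqrt(2 ),8,  44,86 ] 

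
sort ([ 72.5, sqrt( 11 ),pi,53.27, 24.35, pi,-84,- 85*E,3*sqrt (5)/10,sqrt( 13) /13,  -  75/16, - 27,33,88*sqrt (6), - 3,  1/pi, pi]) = [ - 85*E, - 84 ,-27, - 75/16, - 3,sqrt(13) /13,1/pi , 3*sqrt(5) /10,pi,pi,pi , sqrt( 11 ),24.35, 33,53.27, 72.5,88*sqrt( 6) ] 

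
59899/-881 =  - 59899/881 = - 67.99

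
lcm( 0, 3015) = 0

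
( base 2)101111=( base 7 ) 65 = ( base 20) 27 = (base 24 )1n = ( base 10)47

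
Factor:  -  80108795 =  - 5^1 * 13^1 * 163^1 * 7561^1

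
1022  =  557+465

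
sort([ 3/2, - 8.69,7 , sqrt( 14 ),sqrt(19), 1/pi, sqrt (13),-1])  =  [-8.69, - 1,1/pi,  3/2, sqrt(13),sqrt (14 ), sqrt(19), 7 ] 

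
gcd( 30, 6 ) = 6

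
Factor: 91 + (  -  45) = 2^1*23^1  =  46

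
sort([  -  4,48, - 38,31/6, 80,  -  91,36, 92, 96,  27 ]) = [- 91, - 38 ,-4, 31/6, 27, 36,48, 80 , 92, 96 ] 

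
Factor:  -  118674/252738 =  - 347^1*739^( - 1) = -347/739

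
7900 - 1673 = 6227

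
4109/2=4109/2 = 2054.50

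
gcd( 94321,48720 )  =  1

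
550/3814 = 275/1907 = 0.14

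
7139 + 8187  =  15326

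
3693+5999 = 9692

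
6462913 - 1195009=5267904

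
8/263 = 8/263 = 0.03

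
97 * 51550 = 5000350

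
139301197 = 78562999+60738198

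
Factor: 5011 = 5011^1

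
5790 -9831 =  - 4041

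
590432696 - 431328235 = 159104461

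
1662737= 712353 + 950384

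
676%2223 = 676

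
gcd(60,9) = 3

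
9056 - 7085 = 1971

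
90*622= 55980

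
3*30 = 90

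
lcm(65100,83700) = 585900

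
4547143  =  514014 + 4033129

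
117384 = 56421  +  60963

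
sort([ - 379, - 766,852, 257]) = [ - 766, - 379 , 257,  852 ] 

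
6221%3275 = 2946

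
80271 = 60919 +19352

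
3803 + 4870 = 8673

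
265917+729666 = 995583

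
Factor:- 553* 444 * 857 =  - 2^2 * 3^1*7^1*37^1*79^1*857^1 = - 210420924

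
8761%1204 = 333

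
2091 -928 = 1163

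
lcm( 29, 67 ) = 1943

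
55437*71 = 3936027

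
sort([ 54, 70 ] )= [ 54,70]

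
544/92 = 136/23 = 5.91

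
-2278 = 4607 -6885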